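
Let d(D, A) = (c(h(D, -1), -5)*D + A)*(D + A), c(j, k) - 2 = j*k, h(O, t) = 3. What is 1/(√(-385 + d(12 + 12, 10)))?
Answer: -I*√10653/10653 ≈ -0.0096887*I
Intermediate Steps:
c(j, k) = 2 + j*k
d(D, A) = (A + D)*(A - 13*D) (d(D, A) = ((2 + 3*(-5))*D + A)*(D + A) = ((2 - 15)*D + A)*(A + D) = (-13*D + A)*(A + D) = (A - 13*D)*(A + D) = (A + D)*(A - 13*D))
1/(√(-385 + d(12 + 12, 10))) = 1/(√(-385 + (10² - 13*(12 + 12)² - 12*10*(12 + 12)))) = 1/(√(-385 + (100 - 13*24² - 12*10*24))) = 1/(√(-385 + (100 - 13*576 - 2880))) = 1/(√(-385 + (100 - 7488 - 2880))) = 1/(√(-385 - 10268)) = 1/(√(-10653)) = 1/(I*√10653) = -I*√10653/10653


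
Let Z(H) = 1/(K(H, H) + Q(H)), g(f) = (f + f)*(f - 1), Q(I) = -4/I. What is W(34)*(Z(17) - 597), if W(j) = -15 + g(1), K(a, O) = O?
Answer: 170128/19 ≈ 8954.1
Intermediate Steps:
g(f) = 2*f*(-1 + f) (g(f) = (2*f)*(-1 + f) = 2*f*(-1 + f))
W(j) = -15 (W(j) = -15 + 2*1*(-1 + 1) = -15 + 2*1*0 = -15 + 0 = -15)
Z(H) = 1/(H - 4/H)
W(34)*(Z(17) - 597) = -15*(17/(-4 + 17²) - 597) = -15*(17/(-4 + 289) - 597) = -15*(17/285 - 597) = -15*(-170128/285) = 170128/19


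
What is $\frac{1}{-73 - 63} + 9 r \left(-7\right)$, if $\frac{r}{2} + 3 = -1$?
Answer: $\frac{68543}{136} \approx 503.99$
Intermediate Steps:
$r = -8$ ($r = -6 + 2 \left(-1\right) = -6 - 2 = -8$)
$\frac{1}{-73 - 63} + 9 r \left(-7\right) = \frac{1}{-73 - 63} + 9 \left(-8\right) \left(-7\right) = \frac{1}{-73 - 63} - -504 = \frac{1}{-136} + 504 = - \frac{1}{136} + 504 = \frac{68543}{136}$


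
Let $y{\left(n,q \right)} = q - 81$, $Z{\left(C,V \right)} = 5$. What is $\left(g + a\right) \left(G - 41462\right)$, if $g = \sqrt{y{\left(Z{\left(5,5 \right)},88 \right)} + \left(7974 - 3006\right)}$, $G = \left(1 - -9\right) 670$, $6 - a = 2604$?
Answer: $90311676 - 173810 \sqrt{199} \approx 8.786 \cdot 10^{7}$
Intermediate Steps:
$a = -2598$ ($a = 6 - 2604 = -2598$)
$y{\left(n,q \right)} = -81 + q$
$G = 6700$ ($G = \left(1 + 9\right) 670 = 10 \cdot 670 = 6700$)
$g = 5 \sqrt{199}$ ($g = \sqrt{\left(-81 + 88\right) + \left(7974 - 3006\right)} = \sqrt{7 + \left(7974 - 3006\right)} = \sqrt{7 + 4968} = \sqrt{4975} = 5 \sqrt{199} \approx 70.534$)
$\left(g + a\right) \left(G - 41462\right) = \left(5 \sqrt{199} - 2598\right) \left(6700 - 41462\right) = \left(-2598 + 5 \sqrt{199}\right) \left(-34762\right) = 90311676 - 173810 \sqrt{199}$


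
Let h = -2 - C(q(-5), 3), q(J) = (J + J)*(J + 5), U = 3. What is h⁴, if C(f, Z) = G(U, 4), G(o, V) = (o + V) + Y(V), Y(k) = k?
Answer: 28561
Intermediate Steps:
q(J) = 2*J*(5 + J) (q(J) = (2*J)*(5 + J) = 2*J*(5 + J))
G(o, V) = o + 2*V (G(o, V) = (o + V) + V = (V + o) + V = o + 2*V)
C(f, Z) = 11 (C(f, Z) = 3 + 2*4 = 3 + 8 = 11)
h = -13 (h = -2 - 1*11 = -2 - 11 = -13)
h⁴ = (-13)⁴ = 28561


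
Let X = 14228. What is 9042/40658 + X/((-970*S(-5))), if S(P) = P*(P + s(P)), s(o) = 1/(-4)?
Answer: -348250099/1035254325 ≈ -0.33639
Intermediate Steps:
s(o) = -¼
S(P) = P*(-¼ + P) (S(P) = P*(P - ¼) = P*(-¼ + P))
9042/40658 + X/((-970*S(-5))) = 9042/40658 + 14228/((-(-4850)*(-¼ - 5))) = 9042*(1/40658) + 14228/((-(-4850)*(-21)/4)) = 4521/20329 + 14228/((-970*105/4)) = 4521/20329 + 14228/(-50925/2) = 4521/20329 + 14228*(-2/50925) = 4521/20329 - 28456/50925 = -348250099/1035254325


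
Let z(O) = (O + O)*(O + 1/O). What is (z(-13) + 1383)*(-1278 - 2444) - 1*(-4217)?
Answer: -6408789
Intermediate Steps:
z(O) = 2*O*(O + 1/O) (z(O) = (2*O)*(O + 1/O) = 2*O*(O + 1/O))
(z(-13) + 1383)*(-1278 - 2444) - 1*(-4217) = ((2 + 2*(-13)²) + 1383)*(-1278 - 2444) - 1*(-4217) = ((2 + 2*169) + 1383)*(-3722) + 4217 = ((2 + 338) + 1383)*(-3722) + 4217 = (340 + 1383)*(-3722) + 4217 = 1723*(-3722) + 4217 = -6413006 + 4217 = -6408789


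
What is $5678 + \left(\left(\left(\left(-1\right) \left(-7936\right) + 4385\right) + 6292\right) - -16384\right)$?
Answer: $40675$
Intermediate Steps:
$5678 + \left(\left(\left(\left(-1\right) \left(-7936\right) + 4385\right) + 6292\right) - -16384\right) = 5678 + \left(\left(\left(7936 + 4385\right) + 6292\right) + 16384\right) = 5678 + \left(\left(12321 + 6292\right) + 16384\right) = 5678 + \left(18613 + 16384\right) = 5678 + 34997 = 40675$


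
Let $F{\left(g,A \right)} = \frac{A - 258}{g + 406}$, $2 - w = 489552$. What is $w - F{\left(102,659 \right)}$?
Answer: $- \frac{248691801}{508} \approx -4.8955 \cdot 10^{5}$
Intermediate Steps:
$w = -489550$ ($w = 2 - 489552 = -489550$)
$F{\left(g,A \right)} = \frac{-258 + A}{406 + g}$
$w - F{\left(102,659 \right)} = -489550 - \frac{-258 + 659}{406 + 102} = -489550 - \frac{1}{508} \cdot 401 = -489550 - \frac{401}{508} = - \frac{248691801}{508}$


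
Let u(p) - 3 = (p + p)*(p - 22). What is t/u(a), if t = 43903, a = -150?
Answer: 43903/51603 ≈ 0.85078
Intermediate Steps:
u(p) = 3 + 2*p*(-22 + p) (u(p) = 3 + (p + p)*(p - 22) = 3 + (2*p)*(-22 + p) = 3 + 2*p*(-22 + p))
t/u(a) = 43903/(3 - 44*(-150) + 2*(-150)**2) = 43903/(3 + 6600 + 2*22500) = 43903/(3 + 6600 + 45000) = 43903/51603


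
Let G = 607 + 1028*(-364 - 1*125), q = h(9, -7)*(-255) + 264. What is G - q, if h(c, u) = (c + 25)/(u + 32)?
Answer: -2510011/5 ≈ -5.0200e+5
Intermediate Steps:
h(c, u) = (25 + c)/(32 + u)
q = -414/5 (q = ((25 + 9)/(32 - 7))*(-255) + 264 = (34/25)*(-255) + 264 = -1734/5 + 264 = -414/5 ≈ -82.800)
G = -502085 (G = 607 + 1028*(-364 - 125) = 607 + 1028*(-489) = 607 - 502692 = -502085)
G - q = -502085 - 1*(-414/5) = -502085 + 414/5 = -2510011/5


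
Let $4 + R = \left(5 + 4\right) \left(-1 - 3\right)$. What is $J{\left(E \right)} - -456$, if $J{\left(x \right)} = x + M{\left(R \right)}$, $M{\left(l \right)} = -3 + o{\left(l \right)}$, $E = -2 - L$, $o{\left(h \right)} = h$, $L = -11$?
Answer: $422$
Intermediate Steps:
$R = -40$ ($R = -4 + \left(5 + 4\right) \left(-1 - 3\right) = -4 + 9 \left(-4\right) = -4 - 36 = -40$)
$E = 9$ ($E = -2 - -11 = -2 + 11 = 9$)
$M{\left(l \right)} = -3 + l$
$J{\left(x \right)} = -43 + x$ ($J{\left(x \right)} = x - 43 = -43 + x$)
$J{\left(E \right)} - -456 = \left(-43 + 9\right) - -456 = -34 + 456 = 422$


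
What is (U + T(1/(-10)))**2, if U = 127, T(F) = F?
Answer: 1610361/100 ≈ 16104.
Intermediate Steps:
(U + T(1/(-10)))**2 = (127 + 1/(-10))**2 = (127 - 1/10)**2 = (1269/10)**2 = 1610361/100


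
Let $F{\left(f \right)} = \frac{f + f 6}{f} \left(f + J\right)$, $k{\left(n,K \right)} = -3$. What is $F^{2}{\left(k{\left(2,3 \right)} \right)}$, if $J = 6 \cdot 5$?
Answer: $35721$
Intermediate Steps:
$J = 30$
$F{\left(f \right)} = 210 + 7 f$ ($F{\left(f \right)} = \frac{f + f 6}{f} \left(f + 30\right) = \frac{f + 6 f}{f} \left(30 + f\right) = \frac{7 f}{f} \left(30 + f\right) = 7 \left(30 + f\right) = 210 + 7 f$)
$F^{2}{\left(k{\left(2,3 \right)} \right)} = \left(210 + 7 \left(-3\right)\right)^{2} = \left(210 - 21\right)^{2} = 189^{2} = 35721$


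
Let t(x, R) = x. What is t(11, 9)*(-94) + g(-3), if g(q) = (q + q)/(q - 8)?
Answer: -11368/11 ≈ -1033.5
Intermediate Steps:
g(q) = 2*q/(-8 + q) (g(q) = (2*q)/(-8 + q) = 2*q/(-8 + q))
t(11, 9)*(-94) + g(-3) = 11*(-94) + 2*(-3)/(-8 - 3) = -1034 + 2*(-3)/(-11) = -1034 + 2*(-3)*(-1/11) = -1034 + 6/11 = -11368/11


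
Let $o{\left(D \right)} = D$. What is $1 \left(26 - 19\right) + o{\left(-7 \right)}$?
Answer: $0$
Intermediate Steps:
$1 \left(26 - 19\right) + o{\left(-7 \right)} = 1 \left(26 - 19\right) - 7 = 1 \cdot 7 - 7 = 7 - 7 = 0$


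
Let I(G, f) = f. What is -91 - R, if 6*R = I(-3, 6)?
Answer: -92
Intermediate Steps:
R = 1 (R = (1/6)*6 = 1)
-91 - R = -91 - 1*1 = -91 - 1 = -92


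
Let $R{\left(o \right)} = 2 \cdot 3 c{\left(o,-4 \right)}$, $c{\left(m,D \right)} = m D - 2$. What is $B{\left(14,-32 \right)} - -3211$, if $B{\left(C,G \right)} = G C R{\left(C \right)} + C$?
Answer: $159129$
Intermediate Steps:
$c{\left(m,D \right)} = -2 + D m$ ($c{\left(m,D \right)} = D m - 2 = -2 + D m$)
$R{\left(o \right)} = -12 - 24 o$ ($R{\left(o \right)} = 2 \cdot 3 \left(-2 - 4 o\right) = 6 \left(-2 - 4 o\right) = -12 - 24 o$)
$B{\left(C,G \right)} = C + C G \left(-12 - 24 C\right)$ ($B{\left(C,G \right)} = G C \left(-12 - 24 C\right) + C = C G \left(-12 - 24 C\right) + C = C + C G \left(-12 - 24 C\right)$)
$B{\left(14,-32 \right)} - -3211 = 14 \left(1 - -384 - 336 \left(-32\right)\right) - -3211 = 14 \left(1 + 384 + 10752\right) + 3211 = 14 \cdot 11137 + 3211 = 155918 + 3211 = 159129$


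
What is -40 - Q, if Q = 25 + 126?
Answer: -191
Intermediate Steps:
Q = 151
-40 - Q = -40 - 1*151 = -40 - 151 = -191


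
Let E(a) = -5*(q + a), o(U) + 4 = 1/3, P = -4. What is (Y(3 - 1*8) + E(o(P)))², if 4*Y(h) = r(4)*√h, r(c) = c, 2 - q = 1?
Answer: 1555/9 + 80*I*√5/3 ≈ 172.78 + 59.628*I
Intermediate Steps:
q = 1 (q = 2 - 1*1 = 2 - 1 = 1)
Y(h) = √h (Y(h) = (4*√h)/4 = √h)
o(U) = -11/3 (o(U) = -4 + 1/3 = -4 + ⅓ = -11/3)
E(a) = -5 - 5*a (E(a) = -5*(1 + a) = -5 - 5*a)
(Y(3 - 1*8) + E(o(P)))² = (√(3 - 1*8) + (-5 - 5*(-11/3)))² = (√(3 - 8) + (-5 + 55/3))² = (√(-5) + 40/3)² = (I*√5 + 40/3)² = (40/3 + I*√5)²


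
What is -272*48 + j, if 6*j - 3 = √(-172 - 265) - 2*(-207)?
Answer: -25973/2 + I*√437/6 ≈ -12987.0 + 3.4841*I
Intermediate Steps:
j = 139/2 + I*√437/6 (j = ½ + (√(-172 - 265) - 2*(-207))/6 = ½ + (√(-437) + 414)/6 = ½ + (I*√437 + 414)/6 = ½ + (414 + I*√437)/6 = ½ + (69 + I*√437/6) = 139/2 + I*√437/6 ≈ 69.5 + 3.4841*I)
-272*48 + j = -272*48 + (139/2 + I*√437/6) = -13056 + (139/2 + I*√437/6) = -25973/2 + I*√437/6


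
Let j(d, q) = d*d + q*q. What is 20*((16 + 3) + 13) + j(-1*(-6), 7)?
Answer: 725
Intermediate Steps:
j(d, q) = d**2 + q**2
20*((16 + 3) + 13) + j(-1*(-6), 7) = 20*((16 + 3) + 13) + ((-1*(-6))**2 + 7**2) = 20*(19 + 13) + (6**2 + 49) = 20*32 + (36 + 49) = 640 + 85 = 725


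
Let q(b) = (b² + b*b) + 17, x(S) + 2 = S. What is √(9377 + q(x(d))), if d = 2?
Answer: √9394 ≈ 96.923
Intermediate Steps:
x(S) = -2 + S
q(b) = 17 + 2*b² (q(b) = (b² + b²) + 17 = 2*b² + 17 = 17 + 2*b²)
√(9377 + q(x(d))) = √(9377 + (17 + 2*(-2 + 2)²)) = √(9377 + (17 + 2*0²)) = √(9377 + (17 + 2*0)) = √(9377 + (17 + 0)) = √(9377 + 17) = √9394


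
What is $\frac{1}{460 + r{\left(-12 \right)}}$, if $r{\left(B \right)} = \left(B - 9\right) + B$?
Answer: $\frac{1}{427} \approx 0.0023419$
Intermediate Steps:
$r{\left(B \right)} = -9 + 2 B$ ($r{\left(B \right)} = \left(-9 + B\right) + B = -9 + 2 B$)
$\frac{1}{460 + r{\left(-12 \right)}} = \frac{1}{460 + \left(-9 + 2 \left(-12\right)\right)} = \frac{1}{460 - 33} = \frac{1}{427}$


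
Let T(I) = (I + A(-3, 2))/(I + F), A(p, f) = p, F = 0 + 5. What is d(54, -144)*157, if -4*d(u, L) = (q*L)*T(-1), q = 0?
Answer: 0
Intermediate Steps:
F = 5
T(I) = (-3 + I)/(5 + I) (T(I) = (I - 3)/(I + 5) = (-3 + I)/(5 + I))
d(u, L) = 0 (d(u, L) = -0*L*(-3 - 1)/(5 - 1)/4 = -0*-4/4 = -0*(¼)*(-4) = -0*(-1) = -¼*0 = 0)
d(54, -144)*157 = 0*157 = 0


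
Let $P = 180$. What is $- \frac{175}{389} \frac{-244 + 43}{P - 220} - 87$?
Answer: $- \frac{277779}{3112} \approx -89.261$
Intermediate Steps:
$- \frac{175}{389} \frac{-244 + 43}{P - 220} - 87 = - \frac{175}{389} \frac{-244 + 43}{180 - 220} - 87 = \left(-175\right) \frac{1}{389} \left(- \frac{201}{-40}\right) - 87 = - \frac{175 \left(\left(-201\right) \left(- \frac{1}{40}\right)\right)}{389} - 87 = \left(- \frac{175}{389}\right) \frac{201}{40} - 87 = - \frac{7035}{3112} - 87 = - \frac{277779}{3112}$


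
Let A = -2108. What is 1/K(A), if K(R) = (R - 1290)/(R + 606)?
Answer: 751/1699 ≈ 0.44202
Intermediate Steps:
K(R) = (-1290 + R)/(606 + R)
1/K(A) = 1/((-1290 - 2108)/(606 - 2108)) = 1/(-3398/(-1502)) = 1/(-1/1502*(-3398)) = 1/(1699/751) = 751/1699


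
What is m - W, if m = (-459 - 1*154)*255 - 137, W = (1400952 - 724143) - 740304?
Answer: -92957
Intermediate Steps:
W = -63495 (W = 676809 - 740304 = -63495)
m = -156452 (m = (-459 - 154)*255 - 137 = -613*255 - 137 = -156315 - 137 = -156452)
m - W = -156452 - 1*(-63495) = -156452 + 63495 = -92957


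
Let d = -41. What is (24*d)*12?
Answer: -11808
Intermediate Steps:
(24*d)*12 = (24*(-41))*12 = -984*12 = -11808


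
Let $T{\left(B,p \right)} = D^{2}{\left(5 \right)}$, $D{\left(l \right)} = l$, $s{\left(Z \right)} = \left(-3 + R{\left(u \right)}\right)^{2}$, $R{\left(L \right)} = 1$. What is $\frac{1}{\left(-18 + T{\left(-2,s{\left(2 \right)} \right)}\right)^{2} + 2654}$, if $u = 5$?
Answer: $\frac{1}{2703} \approx 0.00036996$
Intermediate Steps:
$s{\left(Z \right)} = 4$ ($s{\left(Z \right)} = \left(-3 + 1\right)^{2} = \left(-2\right)^{2} = 4$)
$T{\left(B,p \right)} = 25$ ($T{\left(B,p \right)} = 5^{2} = 25$)
$\frac{1}{\left(-18 + T{\left(-2,s{\left(2 \right)} \right)}\right)^{2} + 2654} = \frac{1}{\left(-18 + 25\right)^{2} + 2654} = \frac{1}{7^{2} + 2654} = \frac{1}{49 + 2654} = \frac{1}{2703}$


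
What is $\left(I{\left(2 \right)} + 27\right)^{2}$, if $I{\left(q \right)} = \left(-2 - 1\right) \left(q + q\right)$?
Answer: $225$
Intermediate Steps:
$I{\left(q \right)} = - 6 q$ ($I{\left(q \right)} = - 3 \cdot 2 q = - 6 q$)
$\left(I{\left(2 \right)} + 27\right)^{2} = \left(\left(-6\right) 2 + 27\right)^{2} = \left(-12 + 27\right)^{2} = 15^{2} = 225$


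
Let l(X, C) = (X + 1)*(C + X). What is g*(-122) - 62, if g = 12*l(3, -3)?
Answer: -62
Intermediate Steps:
l(X, C) = (1 + X)*(C + X)
g = 0 (g = 12*(-3 + 3 + 3**2 - 3*3) = 12*(-3 + 3 + 9 - 9) = 12*0 = 0)
g*(-122) - 62 = 0*(-122) - 62 = 0 - 62 = -62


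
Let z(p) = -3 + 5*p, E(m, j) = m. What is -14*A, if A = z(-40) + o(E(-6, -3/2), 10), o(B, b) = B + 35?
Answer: 2436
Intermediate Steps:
o(B, b) = 35 + B
A = -174 (A = (-3 + 5*(-40)) + (35 - 6) = (-3 - 200) + 29 = -203 + 29 = -174)
-14*A = -14*(-174) = 2436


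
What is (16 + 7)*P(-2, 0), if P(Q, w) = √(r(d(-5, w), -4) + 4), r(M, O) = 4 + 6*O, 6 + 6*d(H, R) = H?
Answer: 92*I ≈ 92.0*I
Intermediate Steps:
d(H, R) = -1 + H/6
P(Q, w) = 4*I (P(Q, w) = √((4 + 6*(-4)) + 4) = √((4 - 24) + 4) = √(-20 + 4) = √(-16) = 4*I)
(16 + 7)*P(-2, 0) = (16 + 7)*(4*I) = 23*(4*I) = 92*I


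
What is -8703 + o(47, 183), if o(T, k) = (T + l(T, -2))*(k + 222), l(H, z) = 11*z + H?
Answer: 20457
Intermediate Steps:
l(H, z) = H + 11*z
o(T, k) = (-22 + 2*T)*(222 + k) (o(T, k) = (T + (T + 11*(-2)))*(k + 222) = (T + (T - 22))*(222 + k) = (T + (-22 + T))*(222 + k) = (-22 + 2*T)*(222 + k))
-8703 + o(47, 183) = -8703 + (-4884 + 444*47 + 47*183 + 183*(-22 + 47)) = -8703 + (-4884 + 20868 + 8601 + 183*25) = -8703 + (-4884 + 20868 + 8601 + 4575) = -8703 + 29160 = 20457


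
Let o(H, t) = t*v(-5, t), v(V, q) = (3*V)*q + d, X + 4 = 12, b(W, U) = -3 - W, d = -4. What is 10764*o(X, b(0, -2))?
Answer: -1323972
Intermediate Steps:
X = 8 (X = -4 + 12 = 8)
v(V, q) = -4 + 3*V*q (v(V, q) = (3*V)*q - 4 = 3*V*q - 4 = -4 + 3*V*q)
o(H, t) = t*(-4 - 15*t) (o(H, t) = t*(-4 + 3*(-5)*t) = t*(-4 - 15*t))
10764*o(X, b(0, -2)) = 10764*(-(-3 - 1*0)*(4 + 15*(-3 - 1*0))) = 10764*(-(-3 + 0)*(4 + 15*(-3 + 0))) = 10764*(-1*(-3)*(4 + 15*(-3))) = 10764*(-1*(-3)*(4 - 45)) = 10764*(-1*(-3)*(-41)) = 10764*(-123) = -1323972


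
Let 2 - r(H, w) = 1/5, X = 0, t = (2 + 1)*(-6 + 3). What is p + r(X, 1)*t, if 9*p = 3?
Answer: -238/15 ≈ -15.867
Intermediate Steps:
t = -9 (t = 3*(-3) = -9)
r(H, w) = 9/5 (r(H, w) = 2 - 1/5 = 2 - 1*⅕ = 2 - ⅕ = 9/5)
p = ⅓ (p = (⅑)*3 = ⅓ ≈ 0.33333)
p + r(X, 1)*t = ⅓ + (9/5)*(-9) = ⅓ - 81/5 = -238/15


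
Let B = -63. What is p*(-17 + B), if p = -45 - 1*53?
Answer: 7840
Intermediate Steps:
p = -98 (p = -45 - 53 = -98)
p*(-17 + B) = -98*(-17 - 63) = -98*(-80) = 7840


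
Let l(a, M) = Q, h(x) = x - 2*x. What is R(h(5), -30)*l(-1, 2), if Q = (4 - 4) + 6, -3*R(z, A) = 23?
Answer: -46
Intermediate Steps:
h(x) = -x
R(z, A) = -23/3 (R(z, A) = -1/3*23 = -23/3)
Q = 6 (Q = 0 + 6 = 6)
l(a, M) = 6
R(h(5), -30)*l(-1, 2) = -23/3*6 = -46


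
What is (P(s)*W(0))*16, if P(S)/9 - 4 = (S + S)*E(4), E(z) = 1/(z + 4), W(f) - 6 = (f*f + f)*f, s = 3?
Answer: 4104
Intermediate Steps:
W(f) = 6 + f*(f + f²) (W(f) = 6 + (f*f + f)*f = 6 + (f² + f)*f = 6 + (f + f²)*f = 6 + f*(f + f²))
E(z) = 1/(4 + z)
P(S) = 36 + 9*S/4 (P(S) = 36 + 9*((S + S)/(4 + 4)) = 36 + 9*((2*S)/8) = 36 + 9*((2*S)*(⅛)) = 36 + 9*(S/4) = 36 + 9*S/4)
(P(s)*W(0))*16 = ((36 + (9/4)*3)*(6 + 0² + 0³))*16 = ((36 + 27/4)*(6 + 0 + 0))*16 = ((171/4)*6)*16 = (513/2)*16 = 4104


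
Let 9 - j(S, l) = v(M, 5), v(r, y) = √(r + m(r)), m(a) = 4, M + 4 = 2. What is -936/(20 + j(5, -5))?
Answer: -27144/839 - 936*√2/839 ≈ -33.931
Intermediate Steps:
M = -2 (M = -4 + 2 = -2)
v(r, y) = √(4 + r) (v(r, y) = √(r + 4) = √(4 + r))
j(S, l) = 9 - √2 (j(S, l) = 9 - √(4 - 2) = 9 - √2)
-936/(20 + j(5, -5)) = -936/(20 + (9 - √2)) = -936/(29 - √2)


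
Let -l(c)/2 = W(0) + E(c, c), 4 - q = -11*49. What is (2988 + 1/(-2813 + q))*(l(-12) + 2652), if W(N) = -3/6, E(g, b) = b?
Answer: 18157445843/2270 ≈ 7.9989e+6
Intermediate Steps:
q = 543 (q = 4 - (-11)*49 = 4 - 1*(-539) = 4 + 539 = 543)
W(N) = -½ (W(N) = -3*⅙ = -½)
l(c) = 1 - 2*c (l(c) = -2*(-½ + c) = 1 - 2*c)
(2988 + 1/(-2813 + q))*(l(-12) + 2652) = (2988 + 1/(-2813 + 543))*((1 - 2*(-12)) + 2652) = (2988 + 1/(-2270))*((1 + 24) + 2652) = (2988 - 1/2270)*(25 + 2652) = (6782759/2270)*2677 = 18157445843/2270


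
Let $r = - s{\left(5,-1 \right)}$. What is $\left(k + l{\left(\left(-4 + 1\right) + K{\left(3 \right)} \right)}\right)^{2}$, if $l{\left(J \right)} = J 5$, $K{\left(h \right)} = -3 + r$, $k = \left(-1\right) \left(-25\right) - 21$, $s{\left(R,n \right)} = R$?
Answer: $2601$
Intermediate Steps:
$r = -5$ ($r = \left(-1\right) 5 = -5$)
$k = 4$ ($k = 25 - 21 = 4$)
$K{\left(h \right)} = -8$ ($K{\left(h \right)} = -3 - 5 = -8$)
$l{\left(J \right)} = 5 J$
$\left(k + l{\left(\left(-4 + 1\right) + K{\left(3 \right)} \right)}\right)^{2} = \left(4 + 5 \left(\left(-4 + 1\right) - 8\right)\right)^{2} = \left(4 + 5 \left(-3 - 8\right)\right)^{2} = \left(4 + 5 \left(-11\right)\right)^{2} = \left(4 - 55\right)^{2} = \left(-51\right)^{2} = 2601$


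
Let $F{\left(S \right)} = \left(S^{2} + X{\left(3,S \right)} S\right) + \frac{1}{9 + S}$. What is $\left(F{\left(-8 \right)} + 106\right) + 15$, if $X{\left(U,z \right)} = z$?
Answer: $250$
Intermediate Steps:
$F{\left(S \right)} = \frac{1}{9 + S} + 2 S^{2}$ ($F{\left(S \right)} = \left(S^{2} + S S\right) + \frac{1}{9 + S} = \left(S^{2} + S^{2}\right) + \frac{1}{9 + S} = 2 S^{2} + \frac{1}{9 + S} = \frac{1}{9 + S} + 2 S^{2}$)
$\left(F{\left(-8 \right)} + 106\right) + 15 = \left(\frac{1 + 2 \left(-8\right)^{3} + 18 \left(-8\right)^{2}}{9 - 8} + 106\right) + 15 = \left(\frac{1 + 2 \left(-512\right) + 18 \cdot 64}{1} + 106\right) + 15 = \left(1 \left(1 - 1024 + 1152\right) + 106\right) + 15 = \left(1 \cdot 129 + 106\right) + 15 = \left(129 + 106\right) + 15 = 235 + 15 = 250$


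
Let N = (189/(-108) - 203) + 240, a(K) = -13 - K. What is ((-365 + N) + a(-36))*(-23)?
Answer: 28221/4 ≈ 7055.3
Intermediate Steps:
N = 141/4 (N = (189*(-1/108) - 203) + 240 = (-7/4 - 203) + 240 = -819/4 + 240 = 141/4 ≈ 35.250)
((-365 + N) + a(-36))*(-23) = ((-365 + 141/4) + (-13 - 1*(-36)))*(-23) = (-1319/4 + (-13 + 36))*(-23) = (-1319/4 + 23)*(-23) = -1227/4*(-23) = 28221/4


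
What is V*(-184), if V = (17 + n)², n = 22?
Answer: -279864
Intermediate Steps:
V = 1521 (V = (17 + 22)² = 39² = 1521)
V*(-184) = 1521*(-184) = -279864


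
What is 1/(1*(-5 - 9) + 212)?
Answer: 1/198 ≈ 0.0050505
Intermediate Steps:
1/(1*(-5 - 9) + 212) = 1/(1*(-14) + 212) = 1/(-14 + 212) = 1/198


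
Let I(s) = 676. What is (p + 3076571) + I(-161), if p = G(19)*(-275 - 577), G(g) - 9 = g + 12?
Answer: 3043167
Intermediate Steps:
G(g) = 21 + g (G(g) = 9 + (g + 12) = 9 + (12 + g) = 21 + g)
p = -34080 (p = (21 + 19)*(-275 - 577) = 40*(-852) = -34080)
(p + 3076571) + I(-161) = (-34080 + 3076571) + 676 = 3042491 + 676 = 3043167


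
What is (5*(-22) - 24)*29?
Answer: -3886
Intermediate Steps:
(5*(-22) - 24)*29 = (-110 - 24)*29 = -134*29 = -3886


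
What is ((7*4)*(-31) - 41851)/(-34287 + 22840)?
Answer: 42719/11447 ≈ 3.7319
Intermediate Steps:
((7*4)*(-31) - 41851)/(-34287 + 22840) = (28*(-31) - 41851)/(-11447) = (-868 - 41851)*(-1/11447) = -42719*(-1/11447) = 42719/11447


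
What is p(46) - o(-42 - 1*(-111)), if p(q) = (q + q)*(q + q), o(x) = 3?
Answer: 8461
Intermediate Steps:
p(q) = 4*q² (p(q) = (2*q)*(2*q) = 4*q²)
p(46) - o(-42 - 1*(-111)) = 4*46² - 1*3 = 4*2116 - 3 = 8464 - 3 = 8461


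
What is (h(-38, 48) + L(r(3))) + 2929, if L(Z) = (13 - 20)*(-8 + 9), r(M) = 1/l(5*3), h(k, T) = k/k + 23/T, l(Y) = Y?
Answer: 140327/48 ≈ 2923.5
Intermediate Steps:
h(k, T) = 1 + 23/T
r(M) = 1/15 (r(M) = 1/(5*3) = 1/15)
L(Z) = -7 (L(Z) = -7*1 = -7)
(h(-38, 48) + L(r(3))) + 2929 = ((23 + 48)/48 - 7) + 2929 = ((1/48)*71 - 7) + 2929 = (71/48 - 7) + 2929 = -265/48 + 2929 = 140327/48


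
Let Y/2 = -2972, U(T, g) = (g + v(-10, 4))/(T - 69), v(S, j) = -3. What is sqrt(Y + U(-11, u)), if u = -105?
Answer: I*sqrt(594265)/10 ≈ 77.089*I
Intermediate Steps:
U(T, g) = (-3 + g)/(-69 + T) (U(T, g) = (g - 3)/(T - 69) = (-3 + g)/(-69 + T))
Y = -5944 (Y = 2*(-2972) = -5944)
sqrt(Y + U(-11, u)) = sqrt(-5944 + (-3 - 105)/(-69 - 11)) = sqrt(-5944 - 108/(-80)) = sqrt(-5944 - 1/80*(-108)) = sqrt(-5944 + 27/20) = sqrt(-118853/20) = I*sqrt(594265)/10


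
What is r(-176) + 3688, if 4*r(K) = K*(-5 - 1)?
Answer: 3952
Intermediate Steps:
r(K) = -3*K/2 (r(K) = (K*(-5 - 1))/4 = (K*(-6))/4 = (-6*K)/4 = -3*K/2)
r(-176) + 3688 = -3/2*(-176) + 3688 = 264 + 3688 = 3952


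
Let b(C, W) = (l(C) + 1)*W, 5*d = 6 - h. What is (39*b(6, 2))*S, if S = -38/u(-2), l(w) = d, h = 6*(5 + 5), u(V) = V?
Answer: -72618/5 ≈ -14524.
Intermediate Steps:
h = 60 (h = 6*10 = 60)
d = -54/5 (d = (6 - 1*60)/5 = (6 - 60)/5 = (1/5)*(-54) = -54/5 ≈ -10.800)
l(w) = -54/5
S = 19 (S = -38/(-2) = -38*(-1/2) = 19)
b(C, W) = -49*W/5 (b(C, W) = (-54/5 + 1)*W = -49*W/5)
(39*b(6, 2))*S = (39*(-49/5*2))*19 = (39*(-98/5))*19 = -3822/5*19 = -72618/5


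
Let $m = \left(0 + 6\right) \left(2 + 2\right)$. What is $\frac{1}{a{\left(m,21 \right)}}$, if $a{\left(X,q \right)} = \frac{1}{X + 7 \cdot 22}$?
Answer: $178$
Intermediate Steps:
$m = 24$ ($m = 6 \cdot 4 = 24$)
$a{\left(X,q \right)} = \frac{1}{154 + X}$ ($a{\left(X,q \right)} = \frac{1}{X + 154} = \frac{1}{154 + X}$)
$\frac{1}{a{\left(m,21 \right)}} = \frac{1}{\frac{1}{154 + 24}} = \frac{1}{\frac{1}{178}} = 178$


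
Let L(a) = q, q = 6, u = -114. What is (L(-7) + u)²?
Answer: 11664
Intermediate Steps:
L(a) = 6
(L(-7) + u)² = (6 - 114)² = (-108)² = 11664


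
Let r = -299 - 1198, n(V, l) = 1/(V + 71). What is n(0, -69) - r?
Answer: 106288/71 ≈ 1497.0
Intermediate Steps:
n(V, l) = 1/(71 + V)
r = -1497
n(0, -69) - r = 1/(71 + 0) - 1*(-1497) = 1/71 + 1497 = 106288/71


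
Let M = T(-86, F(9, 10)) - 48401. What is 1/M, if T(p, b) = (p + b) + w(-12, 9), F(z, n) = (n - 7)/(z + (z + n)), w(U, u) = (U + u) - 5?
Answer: -28/1357857 ≈ -2.0621e-5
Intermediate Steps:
w(U, u) = -5 + U + u
F(z, n) = (-7 + n)/(n + 2*z) (F(z, n) = (-7 + n)/(z + (n + z)) = (-7 + n)/(n + 2*z))
T(p, b) = -8 + b + p (T(p, b) = (p + b) + (-5 - 12 + 9) = (b + p) - 8 = -8 + b + p)
M = -1357857/28 (M = (-8 + (-7 + 10)/(10 + 2*9) - 86) - 48401 = (-8 + 3/(10 + 18) - 86) - 48401 = (-8 + 3/28 - 86) - 48401 = -2629/28 - 48401 = -1357857/28 ≈ -48495.)
1/M = 1/(-1357857/28) = -28/1357857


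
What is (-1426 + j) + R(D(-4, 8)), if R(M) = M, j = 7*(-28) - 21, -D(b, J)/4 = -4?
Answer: -1627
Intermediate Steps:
D(b, J) = 16 (D(b, J) = -4*(-4) = 16)
j = -217 (j = -196 - 21 = -217)
(-1426 + j) + R(D(-4, 8)) = (-1426 - 217) + 16 = -1643 + 16 = -1627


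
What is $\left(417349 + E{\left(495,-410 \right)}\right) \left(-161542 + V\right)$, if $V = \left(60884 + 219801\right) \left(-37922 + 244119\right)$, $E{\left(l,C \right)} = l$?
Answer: $24183241048483132$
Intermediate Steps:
$V = 57876404945$ ($V = 280685 \cdot 206197 = 57876404945$)
$\left(417349 + E{\left(495,-410 \right)}\right) \left(-161542 + V\right) = \left(417349 + 495\right) \left(-161542 + 57876404945\right) = 417844 \cdot 57876243403 = 24183241048483132$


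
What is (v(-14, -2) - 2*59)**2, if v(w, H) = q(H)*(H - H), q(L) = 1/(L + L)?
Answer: 13924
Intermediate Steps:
q(L) = 1/(2*L)
v(w, H) = 0 (v(w, H) = (1/(2*H))*(H - H) = (1/(2*H))*0 = 0)
(v(-14, -2) - 2*59)**2 = (0 - 2*59)**2 = (0 - 118)**2 = (-118)**2 = 13924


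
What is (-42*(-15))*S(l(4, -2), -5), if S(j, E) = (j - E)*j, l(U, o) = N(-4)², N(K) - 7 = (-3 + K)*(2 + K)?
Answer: 123912180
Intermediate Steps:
N(K) = 7 + (-3 + K)*(2 + K)
l(U, o) = 441 (l(U, o) = (1 + (-4)² - 1*(-4))² = (1 + 16 + 4)² = 21² = 441)
S(j, E) = j*(j - E)
(-42*(-15))*S(l(4, -2), -5) = (-42*(-15))*(441*(441 - 1*(-5))) = 630*(441*(441 + 5)) = 630*(441*446) = 630*196686 = 123912180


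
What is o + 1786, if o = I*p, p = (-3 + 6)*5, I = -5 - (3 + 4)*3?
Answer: 1396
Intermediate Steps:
I = -26 (I = -5 - 7*3 = -5 - 1*21 = -5 - 21 = -26)
p = 15 (p = 3*5 = 15)
o = -390 (o = -26*15 = -390)
o + 1786 = -390 + 1786 = 1396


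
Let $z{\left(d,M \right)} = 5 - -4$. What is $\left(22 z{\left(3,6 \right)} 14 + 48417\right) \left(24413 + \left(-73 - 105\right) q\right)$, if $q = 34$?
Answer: $939881229$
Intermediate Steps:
$z{\left(d,M \right)} = 9$ ($z{\left(d,M \right)} = 5 + 4 = 9$)
$\left(22 z{\left(3,6 \right)} 14 + 48417\right) \left(24413 + \left(-73 - 105\right) q\right) = \left(22 \cdot 9 \cdot 14 + 48417\right) \left(24413 + \left(-73 - 105\right) 34\right) = \left(198 \cdot 14 + 48417\right) \left(24413 - 6052\right) = \left(2772 + 48417\right) \left(24413 - 6052\right) = 51189 \cdot 18361 = 939881229$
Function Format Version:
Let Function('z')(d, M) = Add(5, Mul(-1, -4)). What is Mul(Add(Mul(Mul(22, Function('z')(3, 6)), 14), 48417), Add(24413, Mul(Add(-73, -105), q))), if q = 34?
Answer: 939881229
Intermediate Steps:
Function('z')(d, M) = 9 (Function('z')(d, M) = Add(5, 4) = 9)
Mul(Add(Mul(Mul(22, Function('z')(3, 6)), 14), 48417), Add(24413, Mul(Add(-73, -105), q))) = Mul(Add(Mul(Mul(22, 9), 14), 48417), Add(24413, Mul(Add(-73, -105), 34))) = Mul(Add(Mul(198, 14), 48417), Add(24413, Mul(-178, 34))) = Mul(Add(2772, 48417), Add(24413, -6052)) = Mul(51189, 18361) = 939881229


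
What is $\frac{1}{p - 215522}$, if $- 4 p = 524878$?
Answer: $- \frac{2}{693483} \approx -2.884 \cdot 10^{-6}$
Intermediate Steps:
$p = - \frac{262439}{2}$ ($p = \left(- \frac{1}{4}\right) 524878 = - \frac{262439}{2} \approx -1.3122 \cdot 10^{5}$)
$\frac{1}{p - 215522} = \frac{1}{- \frac{262439}{2} - 215522} = \frac{1}{- \frac{693483}{2}} = - \frac{2}{693483}$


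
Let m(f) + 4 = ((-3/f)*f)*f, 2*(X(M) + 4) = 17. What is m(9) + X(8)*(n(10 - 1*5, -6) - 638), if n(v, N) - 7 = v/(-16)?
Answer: -91901/32 ≈ -2871.9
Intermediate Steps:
X(M) = 9/2 (X(M) = -4 + (1/2)*17 = -4 + 17/2 = 9/2)
m(f) = -4 - 3*f (m(f) = -4 + ((-3/f)*f)*f = -4 - 3*f)
n(v, N) = 7 - v/16 (n(v, N) = 7 + v/(-16) = 7 + v*(-1/16) = 7 - v/16)
m(9) + X(8)*(n(10 - 1*5, -6) - 638) = (-4 - 3*9) + 9*((7 - (10 - 1*5)/16) - 638)/2 = (-4 - 27) + 9*((7 - (10 - 5)/16) - 638)/2 = -31 + 9*((7 - 1/16*5) - 638)/2 = -31 + 9*((7 - 5/16) - 638)/2 = -31 + 9*(107/16 - 638)/2 = -31 + (9/2)*(-10101/16) = -31 - 90909/32 = -91901/32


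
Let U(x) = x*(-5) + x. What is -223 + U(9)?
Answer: -259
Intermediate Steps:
U(x) = -4*x (U(x) = -5*x + x = -4*x)
-223 + U(9) = -223 - 4*9 = -223 - 36 = -259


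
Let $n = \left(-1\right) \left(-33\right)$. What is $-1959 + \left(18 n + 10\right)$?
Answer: $-1355$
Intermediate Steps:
$n = 33$
$-1959 + \left(18 n + 10\right) = -1959 + \left(18 \cdot 33 + 10\right) = -1959 + \left(594 + 10\right) = -1959 + 604 = -1355$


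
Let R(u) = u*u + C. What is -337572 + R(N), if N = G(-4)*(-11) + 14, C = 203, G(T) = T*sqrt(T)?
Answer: -344917 + 2464*I ≈ -3.4492e+5 + 2464.0*I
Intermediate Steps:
G(T) = T**(3/2)
N = 14 + 88*I (N = (-4)**(3/2)*(-11) + 14 = -8*I*(-11) + 14 = 88*I + 14 = 14 + 88*I ≈ 14.0 + 88.0*I)
R(u) = 203 + u**2 (R(u) = u*u + 203 = u**2 + 203 = 203 + u**2)
-337572 + R(N) = -337572 + (203 + (14 + 88*I)**2) = -337369 + (14 + 88*I)**2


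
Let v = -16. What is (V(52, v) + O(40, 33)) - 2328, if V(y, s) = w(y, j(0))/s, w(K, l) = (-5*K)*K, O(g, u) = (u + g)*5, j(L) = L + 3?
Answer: -1118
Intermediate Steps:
j(L) = 3 + L
O(g, u) = 5*g + 5*u (O(g, u) = (g + u)*5 = 5*g + 5*u)
w(K, l) = -5*K²
V(y, s) = -5*y²/s (V(y, s) = (-5*y²)/s = -5*y²/s)
(V(52, v) + O(40, 33)) - 2328 = (-5*52²/(-16) + (5*40 + 5*33)) - 2328 = (-5*(-1/16)*2704 + (200 + 165)) - 2328 = (845 + 365) - 2328 = 1210 - 2328 = -1118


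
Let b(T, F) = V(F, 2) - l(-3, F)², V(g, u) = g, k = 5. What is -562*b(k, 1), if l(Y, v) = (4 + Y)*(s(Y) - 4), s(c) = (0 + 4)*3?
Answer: 35406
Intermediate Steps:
s(c) = 12 (s(c) = 4*3 = 12)
l(Y, v) = 32 + 8*Y (l(Y, v) = (4 + Y)*(12 - 4) = (4 + Y)*8 = 32 + 8*Y)
b(T, F) = -64 + F (b(T, F) = F - (32 + 8*(-3))² = F - (32 - 24)² = F - 1*8² = F - 1*64 = F - 64 = -64 + F)
-562*b(k, 1) = -562*(-64 + 1) = -562*(-63) = 35406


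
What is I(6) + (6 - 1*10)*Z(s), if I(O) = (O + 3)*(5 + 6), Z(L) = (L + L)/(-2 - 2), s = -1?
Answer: 97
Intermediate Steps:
Z(L) = -L/2 (Z(L) = (2*L)/(-4) = (2*L)*(-1/4) = -L/2)
I(O) = 33 + 11*O (I(O) = (3 + O)*11 = 33 + 11*O)
I(6) + (6 - 1*10)*Z(s) = (33 + 11*6) + (6 - 1*10)*(-1/2*(-1)) = (33 + 66) + (6 - 10)*(1/2) = 99 - 4*1/2 = 99 - 2 = 97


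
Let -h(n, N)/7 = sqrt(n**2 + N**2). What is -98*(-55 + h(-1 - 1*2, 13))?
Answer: 5390 + 686*sqrt(178) ≈ 14542.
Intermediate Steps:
h(n, N) = -7*sqrt(N**2 + n**2) (h(n, N) = -7*sqrt(n**2 + N**2) = -7*sqrt(N**2 + n**2))
-98*(-55 + h(-1 - 1*2, 13)) = -98*(-55 - 7*sqrt(13**2 + (-1 - 1*2)**2)) = -98*(-55 - 7*sqrt(169 + (-1 - 2)**2)) = -98*(-55 - 7*sqrt(169 + (-3)**2)) = -98*(-55 - 7*sqrt(169 + 9)) = -98*(-55 - 7*sqrt(178)) = 5390 + 686*sqrt(178)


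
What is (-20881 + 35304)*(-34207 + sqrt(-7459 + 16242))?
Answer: -493367561 + 14423*sqrt(8783) ≈ -4.9202e+8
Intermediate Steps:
(-20881 + 35304)*(-34207 + sqrt(-7459 + 16242)) = 14423*(-34207 + sqrt(8783)) = -493367561 + 14423*sqrt(8783)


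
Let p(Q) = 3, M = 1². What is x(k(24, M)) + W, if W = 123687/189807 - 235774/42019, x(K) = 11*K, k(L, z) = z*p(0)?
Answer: 74545719808/2658500111 ≈ 28.041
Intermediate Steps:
M = 1
k(L, z) = 3*z (k(L, z) = z*3 = 3*z)
W = -13184783855/2658500111 (W = 123687*(1/189807) - 235774*1/42019 = 41229/63269 - 235774/42019 = -13184783855/2658500111 ≈ -4.9595)
x(k(24, M)) + W = 11*(3*1) - 13184783855/2658500111 = 11*3 - 13184783855/2658500111 = 33 - 13184783855/2658500111 = 74545719808/2658500111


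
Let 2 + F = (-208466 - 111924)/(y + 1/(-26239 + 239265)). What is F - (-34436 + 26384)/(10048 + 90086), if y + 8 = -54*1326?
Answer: 216777151979888/84864777238893 ≈ 2.5544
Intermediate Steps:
y = -71612 (y = -8 - 54*1326 = -8 - 71604 = -71612)
F = 37740964318/15255217911 (F = -2 + (-208466 - 111924)/(-71612 + 1/(-26239 + 239265)) = -2 - 320390/(-71612 + 1/213026) = -2 - 320390/(-15255217911/213026) = -2 - 320390*(-213026/15255217911) = -2 + 68251400140/15255217911 = 37740964318/15255217911 ≈ 2.4740)
F - (-34436 + 26384)/(10048 + 90086) = 37740964318/15255217911 - (-34436 + 26384)/(10048 + 90086) = 37740964318/15255217911 - (-8052)/100134 = 37740964318/15255217911 - 1*(-1342/16689) = 37740964318/15255217911 + 1342/16689 = 216777151979888/84864777238893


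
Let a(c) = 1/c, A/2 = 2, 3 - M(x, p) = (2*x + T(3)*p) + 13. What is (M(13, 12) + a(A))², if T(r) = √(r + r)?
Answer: 34273/16 + 858*√6 ≈ 4243.7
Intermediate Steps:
T(r) = √2*√r (T(r) = √(2*r) = √2*√r)
M(x, p) = -10 - 2*x - p*√6 (M(x, p) = 3 - ((2*x + (√2*√3)*p) + 13) = 3 - ((2*x + √6*p) + 13) = 3 - ((2*x + p*√6) + 13) = 3 - (13 + 2*x + p*√6) = 3 + (-13 - 2*x - p*√6) = -10 - 2*x - p*√6)
A = 4 (A = 2*2 = 4)
(M(13, 12) + a(A))² = ((-10 - 2*13 - 1*12*√6) + 1/4)² = ((-10 - 26 - 12*√6) + ¼)² = ((-36 - 12*√6) + ¼)² = (-143/4 - 12*√6)²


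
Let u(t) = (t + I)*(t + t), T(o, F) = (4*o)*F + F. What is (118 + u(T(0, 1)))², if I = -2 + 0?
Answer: 13456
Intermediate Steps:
T(o, F) = F + 4*F*o (T(o, F) = 4*F*o + F = F + 4*F*o)
I = -2
u(t) = 2*t*(-2 + t) (u(t) = (t - 2)*(t + t) = (-2 + t)*(2*t) = 2*t*(-2 + t))
(118 + u(T(0, 1)))² = (118 + 2*(1*(1 + 4*0))*(-2 + 1*(1 + 4*0)))² = (118 + 2*(1*(1 + 0))*(-2 + 1*(1 + 0)))² = (118 + 2*(1*1)*(-2 + 1*1))² = (118 + 2*1*(-2 + 1))² = (118 + 2*1*(-1))² = (118 - 2)² = 116² = 13456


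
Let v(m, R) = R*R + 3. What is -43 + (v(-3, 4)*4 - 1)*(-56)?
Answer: -4243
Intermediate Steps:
v(m, R) = 3 + R**2 (v(m, R) = R**2 + 3 = 3 + R**2)
-43 + (v(-3, 4)*4 - 1)*(-56) = -43 + ((3 + 4**2)*4 - 1)*(-56) = -43 + ((3 + 16)*4 - 1)*(-56) = -43 + (19*4 - 1)*(-56) = -43 + (76 - 1)*(-56) = -43 + 75*(-56) = -43 - 4200 = -4243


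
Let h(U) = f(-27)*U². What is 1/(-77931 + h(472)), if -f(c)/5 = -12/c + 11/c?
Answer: -27/3218057 ≈ -8.3902e-6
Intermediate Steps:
f(c) = 5/c (f(c) = -5*(-12/c + 11/c) = -(-5)/c = 5/c)
h(U) = -5*U²/27 (h(U) = (5/(-27))*U² = (5*(-1/27))*U² = -5*U²/27)
1/(-77931 + h(472)) = 1/(-77931 - 5/27*472²) = 1/(-77931 - 5/27*222784) = 1/(-77931 - 1113920/27) = 1/(-3218057/27) = -27/3218057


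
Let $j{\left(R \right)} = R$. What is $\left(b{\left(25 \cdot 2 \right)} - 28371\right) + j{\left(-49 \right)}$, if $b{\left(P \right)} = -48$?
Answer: $-28468$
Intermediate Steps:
$\left(b{\left(25 \cdot 2 \right)} - 28371\right) + j{\left(-49 \right)} = \left(-48 - 28371\right) - 49 = -28419 - 49 = -28468$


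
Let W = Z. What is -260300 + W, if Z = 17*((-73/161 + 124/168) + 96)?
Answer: -249868613/966 ≈ -2.5866e+5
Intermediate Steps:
Z = 1581187/966 (Z = 17*((-73*1/161 + 124*(1/168)) + 96) = 17*((-73/161 + 31/42) + 96) = 17*(275/966 + 96) = 17*(93011/966) = 1581187/966 ≈ 1636.8)
W = 1581187/966 ≈ 1636.8
-260300 + W = -260300 + 1581187/966 = -249868613/966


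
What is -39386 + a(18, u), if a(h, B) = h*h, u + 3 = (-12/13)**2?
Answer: -39062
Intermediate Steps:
u = -363/169 (u = -3 + (-12/13)**2 = -3 + 144/169 = -363/169 ≈ -2.1479)
a(h, B) = h**2
-39386 + a(18, u) = -39386 + 18**2 = -39386 + 324 = -39062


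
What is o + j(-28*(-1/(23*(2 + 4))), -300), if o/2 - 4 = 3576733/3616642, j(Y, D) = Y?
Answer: 1270304263/124774149 ≈ 10.181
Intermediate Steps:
o = 18043301/1808321 (o = 8 + 2*(3576733/3616642) = 8 + 3576733/1808321 = 18043301/1808321 ≈ 9.9779)
o + j(-28*(-1/(23*(2 + 4))), -300) = 18043301/1808321 - 28*(-1/(23*(2 + 4))) = 18043301/1808321 - 28/(6*(-23)) = 18043301/1808321 - 28/(-138) = 18043301/1808321 - 28*(-1/138) = 18043301/1808321 + 14/69 = 1270304263/124774149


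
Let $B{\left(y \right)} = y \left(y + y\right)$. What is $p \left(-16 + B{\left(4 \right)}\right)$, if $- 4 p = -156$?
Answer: $624$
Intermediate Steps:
$B{\left(y \right)} = 2 y^{2}$ ($B{\left(y \right)} = y 2 y = 2 y^{2}$)
$p = 39$ ($p = \left(- \frac{1}{4}\right) \left(-156\right) = 39$)
$p \left(-16 + B{\left(4 \right)}\right) = 39 \left(-16 + 2 \cdot 4^{2}\right) = 39 \left(-16 + 2 \cdot 16\right) = 39 \left(-16 + 32\right) = 39 \cdot 16 = 624$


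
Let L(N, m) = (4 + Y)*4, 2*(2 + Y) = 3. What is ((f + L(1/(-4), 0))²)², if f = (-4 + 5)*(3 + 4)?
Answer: 194481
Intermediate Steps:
Y = -½ (Y = -2 + (½)*3 = -2 + 3/2 = -½ ≈ -0.50000)
L(N, m) = 14 (L(N, m) = (4 - ½)*4 = (7/2)*4 = 14)
f = 7 (f = 1*7 = 7)
((f + L(1/(-4), 0))²)² = ((7 + 14)²)² = (21²)² = 441² = 194481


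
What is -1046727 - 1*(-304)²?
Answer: -1139143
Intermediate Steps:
-1046727 - 1*(-304)² = -1046727 - 1*92416 = -1046727 - 92416 = -1139143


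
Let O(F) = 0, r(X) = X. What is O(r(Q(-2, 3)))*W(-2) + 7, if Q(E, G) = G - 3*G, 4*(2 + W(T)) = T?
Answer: 7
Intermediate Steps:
W(T) = -2 + T/4
Q(E, G) = -2*G
O(r(Q(-2, 3)))*W(-2) + 7 = 0*(-2 + (1/4)*(-2)) + 7 = 0*(-2 - 1/2) + 7 = 0*(-5/2) + 7 = 0 + 7 = 7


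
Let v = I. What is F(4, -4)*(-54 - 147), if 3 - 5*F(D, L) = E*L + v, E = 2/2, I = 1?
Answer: -1206/5 ≈ -241.20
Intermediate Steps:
v = 1
E = 1 (E = 2*(½) = 1)
F(D, L) = ⅖ - L/5 (F(D, L) = ⅗ - (1*L + 1)/5 = ⅗ - (L + 1)/5 = ⅗ - (1 + L)/5 = ⅗ + (-⅕ - L/5) = ⅖ - L/5)
F(4, -4)*(-54 - 147) = (⅖ - ⅕*(-4))*(-54 - 147) = (⅖ + ⅘)*(-201) = (6/5)*(-201) = -1206/5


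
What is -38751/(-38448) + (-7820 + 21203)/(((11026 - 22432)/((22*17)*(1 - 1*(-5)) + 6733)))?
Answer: -256592756759/24363216 ≈ -10532.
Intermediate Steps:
-38751/(-38448) + (-7820 + 21203)/(((11026 - 22432)/((22*17)*(1 - 1*(-5)) + 6733))) = -38751*(-1/38448) + 13383/((-11406/(374*(1 + 5) + 6733))) = 12917/12816 + 13383/((-11406/(374*6 + 6733))) = 12917/12816 + 13383/((-11406/(2244 + 6733))) = 12917/12816 + 13383/((-11406/8977)) = 12917/12816 + 13383/((-11406*1/8977)) = 12917/12816 + 13383/(-11406/8977) = 12917/12816 + 13383*(-8977/11406) = 12917/12816 - 40046397/3802 = -256592756759/24363216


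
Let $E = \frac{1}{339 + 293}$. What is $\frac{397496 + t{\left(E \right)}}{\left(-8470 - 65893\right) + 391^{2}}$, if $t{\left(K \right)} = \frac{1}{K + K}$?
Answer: $\frac{198906}{39259} \approx 5.0665$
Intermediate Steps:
$E = \frac{1}{632} \approx 0.0015823$
$t{\left(K \right)} = \frac{1}{2 K}$
$\frac{397496 + t{\left(E \right)}}{\left(-8470 - 65893\right) + 391^{2}} = \frac{397496 + \frac{\frac{1}{\frac{1}{632}}}{2}}{\left(-8470 - 65893\right) + 391^{2}} = \frac{397496 + \frac{1}{2} \cdot 632}{-74363 + 152881} = \frac{397496 + 316}{78518} = 397812 \cdot \frac{1}{78518} = \frac{198906}{39259}$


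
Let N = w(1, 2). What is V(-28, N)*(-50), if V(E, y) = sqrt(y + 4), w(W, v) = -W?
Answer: -50*sqrt(3) ≈ -86.603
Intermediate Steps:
N = -1 (N = -1*1 = -1)
V(E, y) = sqrt(4 + y)
V(-28, N)*(-50) = sqrt(4 - 1)*(-50) = sqrt(3)*(-50) = -50*sqrt(3)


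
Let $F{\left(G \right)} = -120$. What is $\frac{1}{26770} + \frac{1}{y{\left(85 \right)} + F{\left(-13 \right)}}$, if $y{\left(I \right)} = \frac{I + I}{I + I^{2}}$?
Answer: $- \frac{1145951}{138106430} \approx -0.0082976$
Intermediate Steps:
$y{\left(I \right)} = \frac{2 I}{I + I^{2}}$
$\frac{1}{26770} + \frac{1}{y{\left(85 \right)} + F{\left(-13 \right)}} = \frac{1}{26770} + \frac{1}{\frac{2}{1 + 85} - 120} = \frac{1}{26770} + \frac{1}{\frac{2}{86} - 120} = \frac{1}{26770} + \frac{1}{2 \cdot \frac{1}{86} - 120} = \frac{1}{26770} + \frac{1}{\frac{1}{43} - 120} = \frac{1}{26770} + \frac{1}{- \frac{5159}{43}} = \frac{1}{26770} - \frac{43}{5159} = - \frac{1145951}{138106430}$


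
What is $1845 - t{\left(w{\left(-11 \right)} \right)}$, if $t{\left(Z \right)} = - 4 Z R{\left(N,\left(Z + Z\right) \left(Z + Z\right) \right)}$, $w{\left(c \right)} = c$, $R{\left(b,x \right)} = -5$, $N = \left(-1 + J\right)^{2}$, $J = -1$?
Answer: $2065$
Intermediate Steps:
$N = 4$ ($N = \left(-1 - 1\right)^{2} = \left(-2\right)^{2} = 4$)
$t{\left(Z \right)} = 20 Z$ ($t{\left(Z \right)} = - 4 Z \left(-5\right) = 20 Z$)
$1845 - t{\left(w{\left(-11 \right)} \right)} = 1845 - 20 \left(-11\right) = 1845 - -220 = 1845 + 220 = 2065$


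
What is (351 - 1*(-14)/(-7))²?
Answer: 121801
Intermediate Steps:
(351 - 1*(-14)/(-7))² = (351 + 14*(-⅐))² = (351 - 2)² = 349² = 121801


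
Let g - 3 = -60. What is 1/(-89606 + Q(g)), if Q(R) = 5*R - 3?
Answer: -1/89894 ≈ -1.1124e-5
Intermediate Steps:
g = -57 (g = 3 - 60 = -57)
Q(R) = -3 + 5*R
1/(-89606 + Q(g)) = 1/(-89606 + (-3 + 5*(-57))) = 1/(-89606 + (-3 - 285)) = 1/(-89606 - 288) = 1/(-89894) = -1/89894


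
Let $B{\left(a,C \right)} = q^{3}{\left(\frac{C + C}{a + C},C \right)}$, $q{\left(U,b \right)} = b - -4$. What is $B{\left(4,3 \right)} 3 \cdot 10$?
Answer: $10290$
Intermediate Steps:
$q{\left(U,b \right)} = 4 + b$ ($q{\left(U,b \right)} = b + 4 = 4 + b$)
$B{\left(a,C \right)} = \left(4 + C\right)^{3}$
$B{\left(4,3 \right)} 3 \cdot 10 = \left(4 + 3\right)^{3} \cdot 3 \cdot 10 = 7^{3} \cdot 3 \cdot 10 = 343 \cdot 3 \cdot 10 = 1029 \cdot 10 = 10290$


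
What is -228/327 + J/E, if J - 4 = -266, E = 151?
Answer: -40034/16459 ≈ -2.4323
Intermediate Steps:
J = -262 (J = 4 - 266 = -262)
-228/327 + J/E = -228/327 - 262/151 = -228*1/327 - 262*1/151 = -76/109 - 262/151 = -40034/16459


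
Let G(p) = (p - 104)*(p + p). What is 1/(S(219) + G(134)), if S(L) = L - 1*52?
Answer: 1/8207 ≈ 0.00012185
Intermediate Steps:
S(L) = -52 + L (S(L) = L - 52 = -52 + L)
G(p) = 2*p*(-104 + p) (G(p) = (-104 + p)*(2*p) = 2*p*(-104 + p))
1/(S(219) + G(134)) = 1/((-52 + 219) + 2*134*(-104 + 134)) = 1/(167 + 2*134*30) = 1/(167 + 8040) = 1/8207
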